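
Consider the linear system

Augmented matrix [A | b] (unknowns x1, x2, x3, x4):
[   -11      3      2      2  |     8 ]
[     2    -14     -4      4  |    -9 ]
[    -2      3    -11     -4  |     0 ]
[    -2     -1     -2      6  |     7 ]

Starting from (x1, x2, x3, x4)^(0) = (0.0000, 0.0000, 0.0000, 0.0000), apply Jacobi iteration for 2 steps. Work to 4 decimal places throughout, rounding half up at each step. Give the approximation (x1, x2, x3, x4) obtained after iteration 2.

(-0.3398, 0.8723, -0.1167, 1.0314)

Iteration 1:
  x1 = (8 - (3)·0.0000 - (2)·0.0000 - (2)·0.0000) / (-11) = -0.7273
  x2 = (-9 - (2)·0.0000 - (-4)·0.0000 - (4)·0.0000) / (-14) = 0.6429
  x3 = (0 - (-2)·0.0000 - (3)·0.0000 - (-4)·0.0000) / (-11) = 0.0000
  x4 = (7 - (-2)·0.0000 - (-1)·0.0000 - (-2)·0.0000) / (6) = 1.1667
Iteration 2:
  x1 = (8 - (3)·0.6429 - (2)·0.0000 - (2)·1.1667) / (-11) = -0.3398
  x2 = (-9 - (2)·-0.7273 - (-4)·0.0000 - (4)·1.1667) / (-14) = 0.8723
  x3 = (0 - (-2)·-0.7273 - (3)·0.6429 - (-4)·1.1667) / (-11) = -0.1167
  x4 = (7 - (-2)·-0.7273 - (-1)·0.6429 - (-2)·0.0000) / (6) = 1.0314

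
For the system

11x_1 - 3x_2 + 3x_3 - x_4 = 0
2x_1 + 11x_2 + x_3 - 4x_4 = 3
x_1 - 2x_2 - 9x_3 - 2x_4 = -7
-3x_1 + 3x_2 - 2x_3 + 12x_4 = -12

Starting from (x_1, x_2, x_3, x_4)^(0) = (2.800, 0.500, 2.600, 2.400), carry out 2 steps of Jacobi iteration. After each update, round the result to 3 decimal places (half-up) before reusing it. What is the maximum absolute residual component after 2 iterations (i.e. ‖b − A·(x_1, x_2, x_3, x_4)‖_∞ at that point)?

5.386

Iteration 1:
  x_1 = (0 - (-3)·0.500 - (3)·2.600 - (-1)·2.400) / (11) = -0.355
  x_2 = (3 - (2)·2.800 - (1)·2.600 - (-4)·2.400) / (11) = 0.400
  x_3 = (-7 - (1)·2.800 - (-2)·0.500 - (-2)·2.400) / (-9) = 0.444
  x_4 = (-12 - (-3)·2.800 - (3)·0.500 - (-2)·2.600) / (12) = 0.008
Iteration 2:
  x_1 = (0 - (-3)·0.400 - (3)·0.444 - (-1)·0.008) / (11) = -0.011
  x_2 = (3 - (2)·-0.355 - (1)·0.444 - (-4)·0.008) / (11) = 0.300
  x_3 = (-7 - (1)·-0.355 - (-2)·0.400 - (-2)·0.008) / (-9) = 0.648
  x_4 = (-12 - (-3)·-0.355 - (3)·0.400 - (-2)·0.444) / (12) = -1.115
Residual b − A·x = (-2.038, -5.386, -2.787, 1.743); ∞-norm = 5.386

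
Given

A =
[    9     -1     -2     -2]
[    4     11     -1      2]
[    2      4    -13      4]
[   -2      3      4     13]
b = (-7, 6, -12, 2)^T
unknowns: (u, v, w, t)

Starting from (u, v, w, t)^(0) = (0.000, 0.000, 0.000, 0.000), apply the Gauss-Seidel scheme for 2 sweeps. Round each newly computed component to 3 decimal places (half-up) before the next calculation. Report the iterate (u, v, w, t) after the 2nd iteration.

(-0.558, 0.932, 0.976, -0.447)

Iteration 1:
  u = (-7 - (-1)·0.000 - (-2)·0.000 - (-2)·0.000) / (9) = -0.778
  v = (6 - (4)·-0.778 - (-1)·0.000 - (2)·0.000) / (11) = 0.828
  w = (-12 - (2)·-0.778 - (4)·0.828 - (4)·0.000) / (-13) = 1.058
  t = (2 - (-2)·-0.778 - (3)·0.828 - (4)·1.058) / (13) = -0.482
Iteration 2:
  u = (-7 - (-1)·0.828 - (-2)·1.058 - (-2)·-0.482) / (9) = -0.558
  v = (6 - (4)·-0.558 - (-1)·1.058 - (2)·-0.482) / (11) = 0.932
  w = (-12 - (2)·-0.558 - (4)·0.932 - (4)·-0.482) / (-13) = 0.976
  t = (2 - (-2)·-0.558 - (3)·0.932 - (4)·0.976) / (13) = -0.447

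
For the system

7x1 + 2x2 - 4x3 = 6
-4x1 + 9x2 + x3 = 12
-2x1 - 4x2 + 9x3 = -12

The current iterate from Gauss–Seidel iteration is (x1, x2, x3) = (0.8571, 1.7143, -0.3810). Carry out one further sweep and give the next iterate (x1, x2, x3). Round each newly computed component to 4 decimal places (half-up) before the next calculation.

(0.1496, 1.4422, -0.6591)

One sweep:
  x1 = (6 - (2)·1.7143 - (-4)·-0.3810) / (7) = 0.1496
  x2 = (12 - (-4)·0.1496 - (1)·-0.3810) / (9) = 1.4422
  x3 = (-12 - (-2)·0.1496 - (-4)·1.4422) / (9) = -0.6591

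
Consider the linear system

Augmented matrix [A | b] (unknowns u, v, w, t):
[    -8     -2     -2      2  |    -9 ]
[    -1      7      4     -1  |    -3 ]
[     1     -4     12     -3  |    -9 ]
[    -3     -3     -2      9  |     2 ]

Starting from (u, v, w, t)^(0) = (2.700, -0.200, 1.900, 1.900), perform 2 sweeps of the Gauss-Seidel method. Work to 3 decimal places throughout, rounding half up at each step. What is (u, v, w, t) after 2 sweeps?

Iteration 1:
  u = (-9 - (-2)·-0.200 - (-2)·1.900 - (2)·1.900) / (-8) = 1.175
  v = (-3 - (-1)·1.175 - (4)·1.900 - (-1)·1.900) / (7) = -1.075
  w = (-9 - (1)·1.175 - (-4)·-1.075 - (-3)·1.900) / (12) = -0.731
  t = (2 - (-3)·1.175 - (-3)·-1.075 - (-2)·-0.731) / (9) = 0.093
Iteration 2:
  u = (-9 - (-2)·-1.075 - (-2)·-0.731 - (2)·0.093) / (-8) = 1.600
  v = (-3 - (-1)·1.600 - (4)·-0.731 - (-1)·0.093) / (7) = 0.231
  w = (-9 - (1)·1.600 - (-4)·0.231 - (-3)·0.093) / (12) = -0.783
  t = (2 - (-3)·1.600 - (-3)·0.231 - (-2)·-0.783) / (9) = 0.659

(1.600, 0.231, -0.783, 0.659)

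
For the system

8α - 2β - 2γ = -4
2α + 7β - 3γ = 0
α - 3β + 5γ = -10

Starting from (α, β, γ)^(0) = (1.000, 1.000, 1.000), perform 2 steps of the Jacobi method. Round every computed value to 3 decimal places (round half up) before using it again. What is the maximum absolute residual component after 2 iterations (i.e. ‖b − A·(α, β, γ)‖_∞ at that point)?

Iteration 1:
  α = (-4 - (-2)·1.000 - (-2)·1.000) / (8) = 0.000
  β = (0 - (2)·1.000 - (-3)·1.000) / (7) = 0.143
  γ = (-10 - (1)·1.000 - (-3)·1.000) / (5) = -1.600
Iteration 2:
  α = (-4 - (-2)·0.143 - (-2)·-1.600) / (8) = -0.864
  β = (0 - (2)·0.000 - (-3)·-1.600) / (7) = -0.686
  γ = (-10 - (1)·0.000 - (-3)·0.143) / (5) = -1.914
Residual b − A·x = (-2.288, 0.788, -1.624); ∞-norm = 2.288

2.288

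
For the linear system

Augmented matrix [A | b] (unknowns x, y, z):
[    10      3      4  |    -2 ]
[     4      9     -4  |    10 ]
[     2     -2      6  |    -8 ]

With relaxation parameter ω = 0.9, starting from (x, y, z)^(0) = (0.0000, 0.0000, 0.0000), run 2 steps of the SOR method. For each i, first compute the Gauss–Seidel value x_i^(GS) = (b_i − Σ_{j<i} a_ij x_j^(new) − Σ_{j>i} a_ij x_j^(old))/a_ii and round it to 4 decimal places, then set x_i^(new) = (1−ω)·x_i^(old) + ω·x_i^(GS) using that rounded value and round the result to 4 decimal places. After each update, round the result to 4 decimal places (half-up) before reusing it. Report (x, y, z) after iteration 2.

(-0.1906, 0.8537, -0.9691)

Iteration 1:
  x: GS value = (-2 - (3)·0.0000 - (4)·0.0000) / (10) = -0.2000;  x ← (1−ω)·0.0000 + ω·-0.2000 = -0.1800
  y: GS value = (10 - (4)·-0.1800 - (-4)·0.0000) / (9) = 1.1911;  y ← (1−ω)·0.0000 + ω·1.1911 = 1.0720
  z: GS value = (-8 - (2)·-0.1800 - (-2)·1.0720) / (6) = -0.9160;  z ← (1−ω)·0.0000 + ω·-0.9160 = -0.8244
Iteration 2:
  x: GS value = (-2 - (3)·1.0720 - (4)·-0.8244) / (10) = -0.1918;  x ← (1−ω)·-0.1800 + ω·-0.1918 = -0.1906
  y: GS value = (10 - (4)·-0.1906 - (-4)·-0.8244) / (9) = 0.8294;  y ← (1−ω)·1.0720 + ω·0.8294 = 0.8537
  z: GS value = (-8 - (2)·-0.1906 - (-2)·0.8537) / (6) = -0.9852;  z ← (1−ω)·-0.8244 + ω·-0.9852 = -0.9691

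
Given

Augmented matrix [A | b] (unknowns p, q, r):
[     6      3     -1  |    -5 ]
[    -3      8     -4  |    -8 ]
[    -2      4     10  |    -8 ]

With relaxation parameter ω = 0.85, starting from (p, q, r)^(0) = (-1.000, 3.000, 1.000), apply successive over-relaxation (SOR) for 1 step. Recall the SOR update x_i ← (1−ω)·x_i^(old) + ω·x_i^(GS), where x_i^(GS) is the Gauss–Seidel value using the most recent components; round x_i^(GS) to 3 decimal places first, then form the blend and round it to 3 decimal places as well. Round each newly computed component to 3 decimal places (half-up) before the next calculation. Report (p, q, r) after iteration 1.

(-1.992, -0.610, -0.661)

Iteration 1:
  p: GS value = (-5 - (3)·3.000 - (-1)·1.000) / (6) = -2.167;  p ← (1−ω)·-1.000 + ω·-2.167 = -1.992
  q: GS value = (-8 - (-3)·-1.992 - (-4)·1.000) / (8) = -1.247;  q ← (1−ω)·3.000 + ω·-1.247 = -0.610
  r: GS value = (-8 - (-2)·-1.992 - (4)·-0.610) / (10) = -0.954;  r ← (1−ω)·1.000 + ω·-0.954 = -0.661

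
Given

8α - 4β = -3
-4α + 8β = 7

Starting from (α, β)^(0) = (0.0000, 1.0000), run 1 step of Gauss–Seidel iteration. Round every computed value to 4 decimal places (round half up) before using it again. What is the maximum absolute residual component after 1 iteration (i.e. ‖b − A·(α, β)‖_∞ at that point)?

Iteration 1:
  α = (-3 - (-4)·1.0000) / (8) = 0.1250
  β = (7 - (-4)·0.1250) / (8) = 0.9375
Residual b − A·x = (-0.2500, 0.0000); ∞-norm = 0.2500

0.2500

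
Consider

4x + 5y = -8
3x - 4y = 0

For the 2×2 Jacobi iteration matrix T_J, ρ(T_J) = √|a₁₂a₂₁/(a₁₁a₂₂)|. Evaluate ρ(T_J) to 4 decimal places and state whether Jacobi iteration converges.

0.9682

a₁₂a₂₁/(a₁₁a₂₂) = (5)·(3) / ((4)·(-4)) = -0.937500
ρ = √|-0.937500| = √0.937500 = 0.9682
ρ < 1, so Jacobi converges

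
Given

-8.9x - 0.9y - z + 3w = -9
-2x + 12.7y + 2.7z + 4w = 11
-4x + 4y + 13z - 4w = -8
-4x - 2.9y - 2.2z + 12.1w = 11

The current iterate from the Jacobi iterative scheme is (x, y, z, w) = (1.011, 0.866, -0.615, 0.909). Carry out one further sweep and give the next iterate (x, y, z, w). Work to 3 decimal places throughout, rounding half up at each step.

One sweep:
  x = (-9 - (-0.9)·0.866 - (-1)·-0.615 - (3)·0.909) / (-8.9) = 1.299
  y = (11 - (-2)·1.011 - (2.7)·-0.615 - (4)·0.909) / (12.7) = 0.870
  z = (-8 - (-4)·1.011 - (4)·0.866 - (-4)·0.909) / (13) = -0.291
  w = (11 - (-4)·1.011 - (-2.9)·0.866 - (-2.2)·-0.615) / (12.1) = 1.339

(1.299, 0.870, -0.291, 1.339)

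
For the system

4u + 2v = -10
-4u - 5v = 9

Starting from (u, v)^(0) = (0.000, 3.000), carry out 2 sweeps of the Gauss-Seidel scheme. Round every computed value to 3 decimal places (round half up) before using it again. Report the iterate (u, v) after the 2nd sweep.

(-3.200, 0.760)

Iteration 1:
  u = (-10 - (2)·3.000) / (4) = -4.000
  v = (9 - (-4)·-4.000) / (-5) = 1.400
Iteration 2:
  u = (-10 - (2)·1.400) / (4) = -3.200
  v = (9 - (-4)·-3.200) / (-5) = 0.760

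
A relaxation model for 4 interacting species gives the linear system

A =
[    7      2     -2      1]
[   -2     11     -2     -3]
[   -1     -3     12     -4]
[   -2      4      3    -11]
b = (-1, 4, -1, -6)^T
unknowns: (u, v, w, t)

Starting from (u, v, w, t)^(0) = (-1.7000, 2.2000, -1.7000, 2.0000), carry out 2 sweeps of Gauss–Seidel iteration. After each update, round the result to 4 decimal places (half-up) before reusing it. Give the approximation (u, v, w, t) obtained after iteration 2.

Iteration 1:
  u = (-1 - (2)·2.2000 - (-2)·-1.7000 - (1)·2.0000) / (7) = -1.5429
  v = (4 - (-2)·-1.5429 - (-2)·-1.7000 - (-3)·2.0000) / (11) = 0.3195
  w = (-1 - (-1)·-1.5429 - (-3)·0.3195 - (-4)·2.0000) / (12) = 0.5346
  t = (-6 - (-2)·-1.5429 - (4)·0.3195 - (3)·0.5346) / (-11) = 1.0880
Iteration 2:
  u = (-1 - (2)·0.3195 - (-2)·0.5346 - (1)·1.0880) / (7) = -0.2368
  v = (4 - (-2)·-0.2368 - (-2)·0.5346 - (-3)·1.0880) / (11) = 0.7145
  w = (-1 - (-1)·-0.2368 - (-3)·0.7145 - (-4)·1.0880) / (12) = 0.4382
  t = (-6 - (-2)·-0.2368 - (4)·0.7145 - (3)·0.4382) / (-11) = 0.9678

(-0.2368, 0.7145, 0.4382, 0.9678)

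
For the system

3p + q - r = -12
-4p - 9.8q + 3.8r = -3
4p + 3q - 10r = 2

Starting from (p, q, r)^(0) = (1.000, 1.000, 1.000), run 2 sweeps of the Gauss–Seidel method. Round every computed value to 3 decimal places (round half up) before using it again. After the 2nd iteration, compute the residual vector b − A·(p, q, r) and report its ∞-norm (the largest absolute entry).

Iteration 1:
  p = (-12 - (1)·1.000 - (-1)·1.000) / (3) = -4.000
  q = (-3 - (-4)·-4.000 - (3.8)·1.000) / (-9.8) = 2.327
  r = (2 - (4)·-4.000 - (3)·2.327) / (-10) = -1.102
Iteration 2:
  p = (-12 - (1)·2.327 - (-1)·-1.102) / (3) = -5.143
  q = (-3 - (-4)·-5.143 - (3.8)·-1.102) / (-9.8) = 1.978
  r = (2 - (4)·-5.143 - (3)·1.978) / (-10) = -1.664
Residual b − A·x = (-0.213, 2.136, -0.002); ∞-norm = 2.136

2.136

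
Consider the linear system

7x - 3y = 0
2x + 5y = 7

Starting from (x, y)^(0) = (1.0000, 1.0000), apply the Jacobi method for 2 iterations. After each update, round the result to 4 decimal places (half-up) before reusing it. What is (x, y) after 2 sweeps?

(0.4286, 1.2286)

Iteration 1:
  x = (0 - (-3)·1.0000) / (7) = 0.4286
  y = (7 - (2)·1.0000) / (5) = 1.0000
Iteration 2:
  x = (0 - (-3)·1.0000) / (7) = 0.4286
  y = (7 - (2)·0.4286) / (5) = 1.2286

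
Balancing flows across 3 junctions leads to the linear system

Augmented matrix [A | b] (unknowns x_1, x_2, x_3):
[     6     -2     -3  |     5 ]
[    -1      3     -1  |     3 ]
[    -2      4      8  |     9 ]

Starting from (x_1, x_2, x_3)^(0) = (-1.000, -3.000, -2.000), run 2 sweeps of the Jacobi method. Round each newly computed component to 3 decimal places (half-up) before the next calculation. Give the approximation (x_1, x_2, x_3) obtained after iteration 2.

Iteration 1:
  x_1 = (5 - (-2)·-3.000 - (-3)·-2.000) / (6) = -1.167
  x_2 = (3 - (-1)·-1.000 - (-1)·-2.000) / (3) = 0.000
  x_3 = (9 - (-2)·-1.000 - (4)·-3.000) / (8) = 2.375
Iteration 2:
  x_1 = (5 - (-2)·0.000 - (-3)·2.375) / (6) = 2.021
  x_2 = (3 - (-1)·-1.167 - (-1)·2.375) / (3) = 1.403
  x_3 = (9 - (-2)·-1.167 - (4)·0.000) / (8) = 0.833

(2.021, 1.403, 0.833)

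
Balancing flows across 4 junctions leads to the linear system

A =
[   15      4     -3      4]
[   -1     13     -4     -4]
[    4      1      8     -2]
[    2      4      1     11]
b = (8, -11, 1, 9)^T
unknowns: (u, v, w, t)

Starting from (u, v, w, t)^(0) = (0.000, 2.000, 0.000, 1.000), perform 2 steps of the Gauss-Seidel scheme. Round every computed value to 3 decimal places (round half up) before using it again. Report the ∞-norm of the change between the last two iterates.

Iteration 1:
  u = (8 - (4)·2.000 - (-3)·0.000 - (4)·1.000) / (15) = -0.267
  v = (-11 - (-1)·-0.267 - (-4)·0.000 - (-4)·1.000) / (13) = -0.559
  w = (1 - (4)·-0.267 - (1)·-0.559 - (-2)·1.000) / (8) = 0.578
  t = (9 - (2)·-0.267 - (4)·-0.559 - (1)·0.578) / (11) = 1.017
Iteration 2:
  u = (8 - (4)·-0.559 - (-3)·0.578 - (4)·1.017) / (15) = 0.527
  v = (-11 - (-1)·0.527 - (-4)·0.578 - (-4)·1.017) / (13) = -0.315
  w = (1 - (4)·0.527 - (1)·-0.315 - (-2)·1.017) / (8) = 0.155
  t = (9 - (2)·0.527 - (4)·-0.315 - (1)·0.155) / (11) = 0.823
Change: (0.794, 0.244, -0.423, -0.194) → max |·| = 0.794

0.794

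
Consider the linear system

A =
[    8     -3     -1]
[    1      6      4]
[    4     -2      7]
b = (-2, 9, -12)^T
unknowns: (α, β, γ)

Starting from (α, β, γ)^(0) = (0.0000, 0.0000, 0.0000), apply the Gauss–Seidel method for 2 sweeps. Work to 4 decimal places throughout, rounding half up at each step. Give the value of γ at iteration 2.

Iteration 1:
  α = (-2 - (-3)·0.0000 - (-1)·0.0000) / (8) = -0.2500
  β = (9 - (1)·-0.2500 - (4)·0.0000) / (6) = 1.5417
  γ = (-12 - (4)·-0.2500 - (-2)·1.5417) / (7) = -1.1309
Iteration 2:
  α = (-2 - (-3)·1.5417 - (-1)·-1.1309) / (8) = 0.1868
  β = (9 - (1)·0.1868 - (4)·-1.1309) / (6) = 2.2228
  γ = (-12 - (4)·0.1868 - (-2)·2.2228) / (7) = -1.1859

-1.1859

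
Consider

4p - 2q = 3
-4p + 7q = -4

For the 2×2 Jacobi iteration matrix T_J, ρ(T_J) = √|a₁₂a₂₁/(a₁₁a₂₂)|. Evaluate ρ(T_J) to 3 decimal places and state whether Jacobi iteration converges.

0.535

a₁₂a₂₁/(a₁₁a₂₂) = (-2)·(-4) / ((4)·(7)) = 0.285714
ρ = √|0.285714| = √0.285714 = 0.535
ρ < 1, so Jacobi converges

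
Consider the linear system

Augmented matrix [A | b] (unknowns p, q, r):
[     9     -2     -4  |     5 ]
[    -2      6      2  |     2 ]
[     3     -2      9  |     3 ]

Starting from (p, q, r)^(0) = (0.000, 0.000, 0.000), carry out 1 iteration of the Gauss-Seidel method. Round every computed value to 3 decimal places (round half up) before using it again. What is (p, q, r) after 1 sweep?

(0.556, 0.519, 0.263)

Iteration 1:
  p = (5 - (-2)·0.000 - (-4)·0.000) / (9) = 0.556
  q = (2 - (-2)·0.556 - (2)·0.000) / (6) = 0.519
  r = (3 - (3)·0.556 - (-2)·0.519) / (9) = 0.263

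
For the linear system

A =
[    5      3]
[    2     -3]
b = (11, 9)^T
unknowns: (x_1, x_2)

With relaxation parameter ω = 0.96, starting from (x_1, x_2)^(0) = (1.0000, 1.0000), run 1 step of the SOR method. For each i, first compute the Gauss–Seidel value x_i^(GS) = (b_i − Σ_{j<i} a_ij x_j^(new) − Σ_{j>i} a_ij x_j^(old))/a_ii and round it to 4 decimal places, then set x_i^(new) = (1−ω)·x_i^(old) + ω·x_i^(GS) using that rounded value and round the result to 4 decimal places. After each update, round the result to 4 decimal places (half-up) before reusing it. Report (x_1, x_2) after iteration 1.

(1.5760, -1.8313)

Iteration 1:
  x_1: GS value = (11 - (3)·1.0000) / (5) = 1.6000;  x_1 ← (1−ω)·1.0000 + ω·1.6000 = 1.5760
  x_2: GS value = (9 - (2)·1.5760) / (-3) = -1.9493;  x_2 ← (1−ω)·1.0000 + ω·-1.9493 = -1.8313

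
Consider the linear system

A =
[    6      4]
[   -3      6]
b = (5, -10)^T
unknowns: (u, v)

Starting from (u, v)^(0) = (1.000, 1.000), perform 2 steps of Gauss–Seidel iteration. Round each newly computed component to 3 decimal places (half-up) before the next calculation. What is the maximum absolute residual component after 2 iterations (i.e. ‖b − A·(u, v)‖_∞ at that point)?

Iteration 1:
  u = (5 - (4)·1.000) / (6) = 0.167
  v = (-10 - (-3)·0.167) / (6) = -1.583
Iteration 2:
  u = (5 - (4)·-1.583) / (6) = 1.889
  v = (-10 - (-3)·1.889) / (6) = -0.722
Residual b − A·x = (-3.446, -0.001); ∞-norm = 3.446

3.446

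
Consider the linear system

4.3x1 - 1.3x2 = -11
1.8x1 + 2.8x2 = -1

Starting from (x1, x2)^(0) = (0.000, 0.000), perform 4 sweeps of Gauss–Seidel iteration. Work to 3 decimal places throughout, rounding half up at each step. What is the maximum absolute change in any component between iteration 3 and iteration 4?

Iteration 1:
  x1 = (-11 - (-1.3)·0.000) / (4.3) = -2.558
  x2 = (-1 - (1.8)·-2.558) / (2.8) = 1.287
Iteration 2:
  x1 = (-11 - (-1.3)·1.287) / (4.3) = -2.169
  x2 = (-1 - (1.8)·-2.169) / (2.8) = 1.037
Iteration 3:
  x1 = (-11 - (-1.3)·1.037) / (4.3) = -2.245
  x2 = (-1 - (1.8)·-2.245) / (2.8) = 1.086
Iteration 4:
  x1 = (-11 - (-1.3)·1.086) / (4.3) = -2.230
  x2 = (-1 - (1.8)·-2.230) / (2.8) = 1.076
Change: (0.015, -0.010) → max |·| = 0.015

0.015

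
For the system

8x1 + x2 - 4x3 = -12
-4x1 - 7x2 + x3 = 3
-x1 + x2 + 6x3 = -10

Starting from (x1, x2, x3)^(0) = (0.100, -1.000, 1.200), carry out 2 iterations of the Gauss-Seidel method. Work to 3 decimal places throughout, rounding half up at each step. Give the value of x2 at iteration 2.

0.703

Iteration 1:
  x1 = (-12 - (1)·-1.000 - (-4)·1.200) / (8) = -0.775
  x2 = (3 - (-4)·-0.775 - (1)·1.200) / (-7) = 0.186
  x3 = (-10 - (-1)·-0.775 - (1)·0.186) / (6) = -1.827
Iteration 2:
  x1 = (-12 - (1)·0.186 - (-4)·-1.827) / (8) = -2.437
  x2 = (3 - (-4)·-2.437 - (1)·-1.827) / (-7) = 0.703
  x3 = (-10 - (-1)·-2.437 - (1)·0.703) / (6) = -2.190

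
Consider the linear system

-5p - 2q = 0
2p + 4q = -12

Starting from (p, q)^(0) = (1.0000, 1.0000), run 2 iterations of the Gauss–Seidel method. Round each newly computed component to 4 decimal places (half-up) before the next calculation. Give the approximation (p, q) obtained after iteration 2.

Iteration 1:
  p = (0 - (-2)·1.0000) / (-5) = -0.4000
  q = (-12 - (2)·-0.4000) / (4) = -2.8000
Iteration 2:
  p = (0 - (-2)·-2.8000) / (-5) = 1.1200
  q = (-12 - (2)·1.1200) / (4) = -3.5600

(1.1200, -3.5600)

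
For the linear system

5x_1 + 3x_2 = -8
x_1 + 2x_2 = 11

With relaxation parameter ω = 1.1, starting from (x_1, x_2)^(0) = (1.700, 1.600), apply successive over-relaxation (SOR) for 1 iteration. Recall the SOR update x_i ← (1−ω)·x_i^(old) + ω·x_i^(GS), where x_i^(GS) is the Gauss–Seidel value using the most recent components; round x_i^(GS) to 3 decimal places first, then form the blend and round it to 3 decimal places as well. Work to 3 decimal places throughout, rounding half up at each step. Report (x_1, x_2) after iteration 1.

(-2.986, 7.532)

Iteration 1:
  x_1: GS value = (-8 - (3)·1.600) / (5) = -2.560;  x_1 ← (1−ω)·1.700 + ω·-2.560 = -2.986
  x_2: GS value = (11 - (1)·-2.986) / (2) = 6.993;  x_2 ← (1−ω)·1.600 + ω·6.993 = 7.532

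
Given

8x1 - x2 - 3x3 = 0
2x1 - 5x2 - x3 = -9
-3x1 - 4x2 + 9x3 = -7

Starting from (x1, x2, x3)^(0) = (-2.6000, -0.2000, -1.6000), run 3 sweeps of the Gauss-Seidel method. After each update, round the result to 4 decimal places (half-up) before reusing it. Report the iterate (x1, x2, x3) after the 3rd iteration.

Iteration 1:
  x1 = (0 - (-1)·-0.2000 - (-3)·-1.6000) / (8) = -0.6250
  x2 = (-9 - (2)·-0.6250 - (-1)·-1.6000) / (-5) = 1.8700
  x3 = (-7 - (-3)·-0.6250 - (-4)·1.8700) / (9) = -0.1550
Iteration 2:
  x1 = (0 - (-1)·1.8700 - (-3)·-0.1550) / (8) = 0.1756
  x2 = (-9 - (2)·0.1756 - (-1)·-0.1550) / (-5) = 1.9012
  x3 = (-7 - (-3)·0.1756 - (-4)·1.9012) / (9) = 0.1257
Iteration 3:
  x1 = (0 - (-1)·1.9012 - (-3)·0.1257) / (8) = 0.2848
  x2 = (-9 - (2)·0.2848 - (-1)·0.1257) / (-5) = 1.8888
  x3 = (-7 - (-3)·0.2848 - (-4)·1.8888) / (9) = 0.1566

(0.2848, 1.8888, 0.1566)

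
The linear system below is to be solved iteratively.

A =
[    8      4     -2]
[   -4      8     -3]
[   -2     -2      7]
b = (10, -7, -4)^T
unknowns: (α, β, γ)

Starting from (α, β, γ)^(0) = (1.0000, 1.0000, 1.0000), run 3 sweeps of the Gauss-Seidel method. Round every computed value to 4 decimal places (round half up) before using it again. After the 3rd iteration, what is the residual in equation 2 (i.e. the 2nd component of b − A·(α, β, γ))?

Iteration 1:
  α = (10 - (4)·1.0000 - (-2)·1.0000) / (8) = 1.0000
  β = (-7 - (-4)·1.0000 - (-3)·1.0000) / (8) = 0.0000
  γ = (-4 - (-2)·1.0000 - (-2)·0.0000) / (7) = -0.2857
Iteration 2:
  α = (10 - (4)·0.0000 - (-2)·-0.2857) / (8) = 1.1786
  β = (-7 - (-4)·1.1786 - (-3)·-0.2857) / (8) = -0.3928
  γ = (-4 - (-2)·1.1786 - (-2)·-0.3928) / (7) = -0.3469
Iteration 3:
  α = (10 - (4)·-0.3928 - (-2)·-0.3469) / (8) = 1.3597
  β = (-7 - (-4)·1.3597 - (-3)·-0.3469) / (8) = -0.3252
  γ = (-4 - (-2)·1.3597 - (-2)·-0.3252) / (7) = -0.2759
Residual b − A·x = (-0.1286, 0.2127, 0.0003)

0.2127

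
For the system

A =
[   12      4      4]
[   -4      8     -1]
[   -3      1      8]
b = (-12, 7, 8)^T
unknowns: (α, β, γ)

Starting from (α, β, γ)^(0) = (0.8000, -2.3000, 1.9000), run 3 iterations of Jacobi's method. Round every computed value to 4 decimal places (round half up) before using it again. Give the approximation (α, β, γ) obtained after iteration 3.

Iteration 1:
  α = (-12 - (4)·-2.3000 - (4)·1.9000) / (12) = -0.8667
  β = (7 - (-4)·0.8000 - (-1)·1.9000) / (8) = 1.5125
  γ = (8 - (-3)·0.8000 - (1)·-2.3000) / (8) = 1.5875
Iteration 2:
  α = (-12 - (4)·1.5125 - (4)·1.5875) / (12) = -2.0333
  β = (7 - (-4)·-0.8667 - (-1)·1.5875) / (8) = 0.6401
  γ = (8 - (-3)·-0.8667 - (1)·1.5125) / (8) = 0.4859
Iteration 3:
  α = (-12 - (4)·0.6401 - (4)·0.4859) / (12) = -1.3753
  β = (7 - (-4)·-2.0333 - (-1)·0.4859) / (8) = -0.0809
  γ = (8 - (-3)·-2.0333 - (1)·0.6401) / (8) = 0.1575

(-1.3753, -0.0809, 0.1575)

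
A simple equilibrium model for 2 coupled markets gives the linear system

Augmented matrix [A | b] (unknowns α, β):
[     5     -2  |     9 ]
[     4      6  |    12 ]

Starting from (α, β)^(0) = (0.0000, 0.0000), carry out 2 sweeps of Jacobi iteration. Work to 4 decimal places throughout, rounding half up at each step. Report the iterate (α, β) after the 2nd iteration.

Iteration 1:
  α = (9 - (-2)·0.0000) / (5) = 1.8000
  β = (12 - (4)·0.0000) / (6) = 2.0000
Iteration 2:
  α = (9 - (-2)·2.0000) / (5) = 2.6000
  β = (12 - (4)·1.8000) / (6) = 0.8000

(2.6000, 0.8000)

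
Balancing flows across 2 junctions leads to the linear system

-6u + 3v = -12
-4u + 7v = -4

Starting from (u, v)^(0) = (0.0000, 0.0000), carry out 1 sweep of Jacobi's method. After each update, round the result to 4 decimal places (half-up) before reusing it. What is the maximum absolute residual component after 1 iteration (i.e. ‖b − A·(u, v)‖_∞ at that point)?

7.9998

Iteration 1:
  u = (-12 - (3)·0.0000) / (-6) = 2.0000
  v = (-4 - (-4)·0.0000) / (7) = -0.5714
Residual b − A·x = (1.7142, 7.9998); ∞-norm = 7.9998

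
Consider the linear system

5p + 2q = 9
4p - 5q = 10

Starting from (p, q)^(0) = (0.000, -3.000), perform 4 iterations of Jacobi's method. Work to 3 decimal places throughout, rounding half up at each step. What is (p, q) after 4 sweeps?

Iteration 1:
  p = (9 - (2)·-3.000) / (5) = 3.000
  q = (10 - (4)·0.000) / (-5) = -2.000
Iteration 2:
  p = (9 - (2)·-2.000) / (5) = 2.600
  q = (10 - (4)·3.000) / (-5) = 0.400
Iteration 3:
  p = (9 - (2)·0.400) / (5) = 1.640
  q = (10 - (4)·2.600) / (-5) = 0.080
Iteration 4:
  p = (9 - (2)·0.080) / (5) = 1.768
  q = (10 - (4)·1.640) / (-5) = -0.688

(1.768, -0.688)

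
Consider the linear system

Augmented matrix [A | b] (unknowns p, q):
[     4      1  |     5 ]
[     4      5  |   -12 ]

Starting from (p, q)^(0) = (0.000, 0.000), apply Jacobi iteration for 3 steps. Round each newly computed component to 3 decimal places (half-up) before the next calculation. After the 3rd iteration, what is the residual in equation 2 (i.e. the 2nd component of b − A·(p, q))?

Iteration 1:
  p = (5 - (1)·0.000) / (4) = 1.250
  q = (-12 - (4)·0.000) / (5) = -2.400
Iteration 2:
  p = (5 - (1)·-2.400) / (4) = 1.850
  q = (-12 - (4)·1.250) / (5) = -3.400
Iteration 3:
  p = (5 - (1)·-3.400) / (4) = 2.100
  q = (-12 - (4)·1.850) / (5) = -3.880
Residual b − A·x = (0.480, -1.000)

-1.000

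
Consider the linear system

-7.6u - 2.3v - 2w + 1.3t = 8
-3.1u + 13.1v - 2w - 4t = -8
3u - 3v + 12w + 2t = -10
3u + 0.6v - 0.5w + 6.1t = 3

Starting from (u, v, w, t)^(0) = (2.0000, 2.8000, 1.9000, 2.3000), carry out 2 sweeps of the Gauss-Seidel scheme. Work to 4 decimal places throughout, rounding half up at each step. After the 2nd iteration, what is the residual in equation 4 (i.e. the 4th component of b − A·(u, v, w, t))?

Iteration 1:
  u = (8 - (-2.3)·2.8000 - (-2)·1.9000 - (1.3)·2.3000) / (-7.6) = -2.0066
  v = (-8 - (-3.1)·-2.0066 - (-2)·1.9000 - (-4)·2.3000) / (13.1) = -0.0932
  w = (-10 - (3)·-2.0066 - (-3)·-0.0932 - (2)·2.3000) / (12) = -0.7383
  t = (3 - (3)·-2.0066 - (0.6)·-0.0932 - (-0.5)·-0.7383) / (6.1) = 1.4273
Iteration 2:
  u = (8 - (-2.3)·-0.0932 - (-2)·-0.7383 - (1.3)·1.4273) / (-7.6) = -0.5860
  v = (-8 - (-3.1)·-0.5860 - (-2)·-0.7383 - (-4)·1.4273) / (13.1) = -0.4263
  w = (-10 - (3)·-0.5860 - (-3)·-0.4263 - (2)·1.4273) / (12) = -1.0313
  t = (3 - (3)·-0.5860 - (0.6)·-0.4263 - (-0.5)·-1.0313) / (6.1) = 0.7374
Residual b − A·x = (-0.4553, -3.3451, 1.3799, 0.0000)

0.0000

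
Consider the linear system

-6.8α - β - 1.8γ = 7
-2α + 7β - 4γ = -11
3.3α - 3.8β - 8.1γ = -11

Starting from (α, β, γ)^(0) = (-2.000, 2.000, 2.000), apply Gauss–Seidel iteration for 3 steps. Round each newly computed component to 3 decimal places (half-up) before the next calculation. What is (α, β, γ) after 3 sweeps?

(-1.233, -1.070, 1.358)

Iteration 1:
  α = (7 - (-1)·2.000 - (-1.8)·2.000) / (-6.8) = -1.853
  β = (-11 - (-2)·-1.853 - (-4)·2.000) / (7) = -0.958
  γ = (-11 - (3.3)·-1.853 - (-3.8)·-0.958) / (-8.1) = 1.053
Iteration 2:
  α = (7 - (-1)·-0.958 - (-1.8)·1.053) / (-6.8) = -1.167
  β = (-11 - (-2)·-1.167 - (-4)·1.053) / (7) = -1.303
  γ = (-11 - (3.3)·-1.167 - (-3.8)·-1.303) / (-8.1) = 1.494
Iteration 3:
  α = (7 - (-1)·-1.303 - (-1.8)·1.494) / (-6.8) = -1.233
  β = (-11 - (-2)·-1.233 - (-4)·1.494) / (7) = -1.070
  γ = (-11 - (3.3)·-1.233 - (-3.8)·-1.070) / (-8.1) = 1.358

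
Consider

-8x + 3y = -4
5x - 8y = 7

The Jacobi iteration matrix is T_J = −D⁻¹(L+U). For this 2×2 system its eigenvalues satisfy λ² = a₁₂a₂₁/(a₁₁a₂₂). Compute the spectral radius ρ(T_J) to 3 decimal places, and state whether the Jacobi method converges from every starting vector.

a₁₂a₂₁/(a₁₁a₂₂) = (3)·(5) / ((-8)·(-8)) = 0.234375
ρ = √|0.234375| = √0.234375 = 0.484
ρ < 1, so Jacobi converges

0.484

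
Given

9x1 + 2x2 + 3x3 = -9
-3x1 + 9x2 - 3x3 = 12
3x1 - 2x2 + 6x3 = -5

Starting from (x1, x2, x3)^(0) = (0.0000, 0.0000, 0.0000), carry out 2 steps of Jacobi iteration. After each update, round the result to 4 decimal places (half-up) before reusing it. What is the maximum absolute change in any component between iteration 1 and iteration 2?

Iteration 1:
  x1 = (-9 - (2)·0.0000 - (3)·0.0000) / (9) = -1.0000
  x2 = (12 - (-3)·0.0000 - (-3)·0.0000) / (9) = 1.3333
  x3 = (-5 - (3)·0.0000 - (-2)·0.0000) / (6) = -0.8333
Iteration 2:
  x1 = (-9 - (2)·1.3333 - (3)·-0.8333) / (9) = -1.0185
  x2 = (12 - (-3)·-1.0000 - (-3)·-0.8333) / (9) = 0.7222
  x3 = (-5 - (3)·-1.0000 - (-2)·1.3333) / (6) = 0.1111
Change: (-0.0185, -0.6111, 0.9444) → max |·| = 0.9444

0.9444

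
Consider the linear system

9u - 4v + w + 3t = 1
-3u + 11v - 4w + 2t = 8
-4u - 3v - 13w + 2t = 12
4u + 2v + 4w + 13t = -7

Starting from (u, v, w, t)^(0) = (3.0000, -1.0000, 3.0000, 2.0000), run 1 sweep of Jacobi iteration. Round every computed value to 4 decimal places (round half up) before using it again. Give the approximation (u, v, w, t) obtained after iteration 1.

(-1.3333, 2.2727, -1.3077, -2.2308)

Iteration 1:
  u = (1 - (-4)·-1.0000 - (1)·3.0000 - (3)·2.0000) / (9) = -1.3333
  v = (8 - (-3)·3.0000 - (-4)·3.0000 - (2)·2.0000) / (11) = 2.2727
  w = (12 - (-4)·3.0000 - (-3)·-1.0000 - (2)·2.0000) / (-13) = -1.3077
  t = (-7 - (4)·3.0000 - (2)·-1.0000 - (4)·3.0000) / (13) = -2.2308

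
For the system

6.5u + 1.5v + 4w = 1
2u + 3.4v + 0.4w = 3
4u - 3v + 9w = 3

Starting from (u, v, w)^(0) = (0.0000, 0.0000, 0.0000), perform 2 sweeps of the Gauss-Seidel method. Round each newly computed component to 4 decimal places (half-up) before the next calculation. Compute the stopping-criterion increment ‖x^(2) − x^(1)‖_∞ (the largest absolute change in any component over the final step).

Iteration 1:
  u = (1 - (1.5)·0.0000 - (4)·0.0000) / (6.5) = 0.1538
  v = (3 - (2)·0.1538 - (0.4)·0.0000) / (3.4) = 0.7919
  w = (3 - (4)·0.1538 - (-3)·0.7919) / (9) = 0.5289
Iteration 2:
  u = (1 - (1.5)·0.7919 - (4)·0.5289) / (6.5) = -0.3544
  v = (3 - (2)·-0.3544 - (0.4)·0.5289) / (3.4) = 1.0286
  w = (3 - (4)·-0.3544 - (-3)·1.0286) / (9) = 0.8337
Change: (-0.5082, 0.2367, 0.3048) → max |·| = 0.5082

0.5082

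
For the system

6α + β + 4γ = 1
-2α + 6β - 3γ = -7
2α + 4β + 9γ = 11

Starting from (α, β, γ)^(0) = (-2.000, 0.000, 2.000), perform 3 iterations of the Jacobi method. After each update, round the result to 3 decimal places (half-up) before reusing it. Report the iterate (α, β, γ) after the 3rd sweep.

Iteration 1:
  α = (1 - (1)·0.000 - (4)·2.000) / (6) = -1.167
  β = (-7 - (-2)·-2.000 - (-3)·2.000) / (6) = -0.833
  γ = (11 - (2)·-2.000 - (4)·0.000) / (9) = 1.667
Iteration 2:
  α = (1 - (1)·-0.833 - (4)·1.667) / (6) = -0.806
  β = (-7 - (-2)·-1.167 - (-3)·1.667) / (6) = -0.722
  γ = (11 - (2)·-1.167 - (4)·-0.833) / (9) = 1.852
Iteration 3:
  α = (1 - (1)·-0.722 - (4)·1.852) / (6) = -0.948
  β = (-7 - (-2)·-0.806 - (-3)·1.852) / (6) = -0.509
  γ = (11 - (2)·-0.806 - (4)·-0.722) / (9) = 1.722

(-0.948, -0.509, 1.722)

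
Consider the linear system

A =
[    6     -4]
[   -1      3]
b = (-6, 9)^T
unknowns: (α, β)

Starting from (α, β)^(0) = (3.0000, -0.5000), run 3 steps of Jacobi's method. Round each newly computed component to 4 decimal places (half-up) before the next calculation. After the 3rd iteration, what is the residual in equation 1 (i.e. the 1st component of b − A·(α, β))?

4.0002

Iteration 1:
  α = (-6 - (-4)·-0.5000) / (6) = -1.3333
  β = (9 - (-1)·3.0000) / (3) = 4.0000
Iteration 2:
  α = (-6 - (-4)·4.0000) / (6) = 1.6667
  β = (9 - (-1)·-1.3333) / (3) = 2.5556
Iteration 3:
  α = (-6 - (-4)·2.5556) / (6) = 0.7037
  β = (9 - (-1)·1.6667) / (3) = 3.5556
Residual b − A·x = (4.0002, -0.9631)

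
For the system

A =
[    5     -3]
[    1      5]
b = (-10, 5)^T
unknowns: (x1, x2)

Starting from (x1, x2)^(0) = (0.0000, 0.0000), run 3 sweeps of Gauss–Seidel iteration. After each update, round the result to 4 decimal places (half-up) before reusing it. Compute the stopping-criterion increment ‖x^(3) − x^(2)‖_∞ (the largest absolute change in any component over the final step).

Iteration 1:
  x1 = (-10 - (-3)·0.0000) / (5) = -2.0000
  x2 = (5 - (1)·-2.0000) / (5) = 1.4000
Iteration 2:
  x1 = (-10 - (-3)·1.4000) / (5) = -1.1600
  x2 = (5 - (1)·-1.1600) / (5) = 1.2320
Iteration 3:
  x1 = (-10 - (-3)·1.2320) / (5) = -1.2608
  x2 = (5 - (1)·-1.2608) / (5) = 1.2522
Change: (-0.1008, 0.0202) → max |·| = 0.1008

0.1008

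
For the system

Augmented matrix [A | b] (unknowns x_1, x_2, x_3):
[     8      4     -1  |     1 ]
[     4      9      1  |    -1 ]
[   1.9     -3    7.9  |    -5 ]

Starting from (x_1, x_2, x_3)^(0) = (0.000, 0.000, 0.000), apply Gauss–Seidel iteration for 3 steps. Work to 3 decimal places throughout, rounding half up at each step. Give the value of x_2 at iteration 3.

-0.070

Iteration 1:
  x_1 = (1 - (4)·0.000 - (-1)·0.000) / (8) = 0.125
  x_2 = (-1 - (4)·0.125 - (1)·0.000) / (9) = -0.167
  x_3 = (-5 - (1.9)·0.125 - (-3)·-0.167) / (7.9) = -0.726
Iteration 2:
  x_1 = (1 - (4)·-0.167 - (-1)·-0.726) / (8) = 0.118
  x_2 = (-1 - (4)·0.118 - (1)·-0.726) / (9) = -0.083
  x_3 = (-5 - (1.9)·0.118 - (-3)·-0.083) / (7.9) = -0.693
Iteration 3:
  x_1 = (1 - (4)·-0.083 - (-1)·-0.693) / (8) = 0.080
  x_2 = (-1 - (4)·0.080 - (1)·-0.693) / (9) = -0.070
  x_3 = (-5 - (1.9)·0.080 - (-3)·-0.070) / (7.9) = -0.679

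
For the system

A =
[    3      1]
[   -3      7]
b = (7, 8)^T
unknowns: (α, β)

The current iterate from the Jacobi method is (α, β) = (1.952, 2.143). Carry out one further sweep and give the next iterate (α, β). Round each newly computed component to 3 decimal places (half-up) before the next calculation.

One sweep:
  α = (7 - (1)·2.143) / (3) = 1.619
  β = (8 - (-3)·1.952) / (7) = 1.979

(1.619, 1.979)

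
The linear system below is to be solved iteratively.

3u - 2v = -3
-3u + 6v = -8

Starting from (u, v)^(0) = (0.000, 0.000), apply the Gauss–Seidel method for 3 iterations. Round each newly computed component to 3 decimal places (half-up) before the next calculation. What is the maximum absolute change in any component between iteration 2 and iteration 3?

0.407

Iteration 1:
  u = (-3 - (-2)·0.000) / (3) = -1.000
  v = (-8 - (-3)·-1.000) / (6) = -1.833
Iteration 2:
  u = (-3 - (-2)·-1.833) / (3) = -2.222
  v = (-8 - (-3)·-2.222) / (6) = -2.444
Iteration 3:
  u = (-3 - (-2)·-2.444) / (3) = -2.629
  v = (-8 - (-3)·-2.629) / (6) = -2.648
Change: (-0.407, -0.204) → max |·| = 0.407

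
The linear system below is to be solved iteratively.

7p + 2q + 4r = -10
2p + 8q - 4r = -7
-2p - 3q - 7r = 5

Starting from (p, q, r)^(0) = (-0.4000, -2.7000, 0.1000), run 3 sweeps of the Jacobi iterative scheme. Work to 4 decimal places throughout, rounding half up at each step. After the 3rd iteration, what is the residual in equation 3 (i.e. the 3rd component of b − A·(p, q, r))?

0.1738

Iteration 1:
  p = (-10 - (2)·-2.7000 - (4)·0.1000) / (7) = -0.7143
  q = (-7 - (2)·-0.4000 - (-4)·0.1000) / (8) = -0.7250
  r = (5 - (-2)·-0.4000 - (-3)·-2.7000) / (-7) = 0.5571
Iteration 2:
  p = (-10 - (2)·-0.7250 - (4)·0.5571) / (7) = -1.5398
  q = (-7 - (2)·-0.7143 - (-4)·0.5571) / (8) = -0.4179
  r = (5 - (-2)·-0.7143 - (-3)·-0.7250) / (-7) = -0.1995
Iteration 3:
  p = (-10 - (2)·-0.4179 - (4)·-0.1995) / (7) = -1.1952
  q = (-7 - (2)·-1.5398 - (-4)·-0.1995) / (8) = -0.5898
  r = (5 - (-2)·-1.5398 - (-3)·-0.4179) / (-7) = -0.0952
Residual b − A·x = (-0.0732, -0.2720, 0.1738)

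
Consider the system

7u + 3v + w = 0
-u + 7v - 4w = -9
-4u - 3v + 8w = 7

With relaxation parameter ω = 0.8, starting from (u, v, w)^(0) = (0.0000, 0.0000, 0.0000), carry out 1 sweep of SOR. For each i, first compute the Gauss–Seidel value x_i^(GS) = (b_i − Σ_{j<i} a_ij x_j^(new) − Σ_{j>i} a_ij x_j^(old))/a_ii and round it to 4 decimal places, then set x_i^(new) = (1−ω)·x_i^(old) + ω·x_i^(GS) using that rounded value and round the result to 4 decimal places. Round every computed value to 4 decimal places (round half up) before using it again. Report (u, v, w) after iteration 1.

Iteration 1:
  u: GS value = (0 - (3)·0.0000 - (1)·0.0000) / (7) = 0.0000;  u ← (1−ω)·0.0000 + ω·0.0000 = 0.0000
  v: GS value = (-9 - (-1)·0.0000 - (-4)·0.0000) / (7) = -1.2857;  v ← (1−ω)·0.0000 + ω·-1.2857 = -1.0286
  w: GS value = (7 - (-4)·0.0000 - (-3)·-1.0286) / (8) = 0.4893;  w ← (1−ω)·0.0000 + ω·0.4893 = 0.3914

(0.0000, -1.0286, 0.3914)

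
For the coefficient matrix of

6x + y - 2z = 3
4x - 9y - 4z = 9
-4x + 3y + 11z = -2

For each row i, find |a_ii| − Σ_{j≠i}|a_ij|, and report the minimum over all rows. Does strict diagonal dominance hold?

1

row 1: |6| − (1+2) = 3
row 2: |-9| − (4+4) = 1
row 3: |11| − (4+3) = 4
minimum over rows = 1 → strictly diagonally dominant (convergence guaranteed)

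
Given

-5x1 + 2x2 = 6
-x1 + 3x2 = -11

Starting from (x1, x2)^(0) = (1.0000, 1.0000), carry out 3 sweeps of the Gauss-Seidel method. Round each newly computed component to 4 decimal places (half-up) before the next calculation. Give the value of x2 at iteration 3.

Iteration 1:
  x1 = (6 - (2)·1.0000) / (-5) = -0.8000
  x2 = (-11 - (-1)·-0.8000) / (3) = -3.9333
Iteration 2:
  x1 = (6 - (2)·-3.9333) / (-5) = -2.7733
  x2 = (-11 - (-1)·-2.7733) / (3) = -4.5911
Iteration 3:
  x1 = (6 - (2)·-4.5911) / (-5) = -3.0364
  x2 = (-11 - (-1)·-3.0364) / (3) = -4.6788

-4.6788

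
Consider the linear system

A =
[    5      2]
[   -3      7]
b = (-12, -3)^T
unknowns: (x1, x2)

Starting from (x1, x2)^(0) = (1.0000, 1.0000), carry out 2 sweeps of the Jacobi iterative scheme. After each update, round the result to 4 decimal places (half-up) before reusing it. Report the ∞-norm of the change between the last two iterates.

Iteration 1:
  x1 = (-12 - (2)·1.0000) / (5) = -2.8000
  x2 = (-3 - (-3)·1.0000) / (7) = 0.0000
Iteration 2:
  x1 = (-12 - (2)·0.0000) / (5) = -2.4000
  x2 = (-3 - (-3)·-2.8000) / (7) = -1.6286
Change: (0.4000, -1.6286) → max |·| = 1.6286

1.6286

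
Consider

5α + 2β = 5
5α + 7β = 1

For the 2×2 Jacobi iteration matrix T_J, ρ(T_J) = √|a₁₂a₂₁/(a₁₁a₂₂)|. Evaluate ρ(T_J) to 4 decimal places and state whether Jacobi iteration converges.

a₁₂a₂₁/(a₁₁a₂₂) = (2)·(5) / ((5)·(7)) = 0.285714
ρ = √|0.285714| = √0.285714 = 0.5345
ρ < 1, so Jacobi converges

0.5345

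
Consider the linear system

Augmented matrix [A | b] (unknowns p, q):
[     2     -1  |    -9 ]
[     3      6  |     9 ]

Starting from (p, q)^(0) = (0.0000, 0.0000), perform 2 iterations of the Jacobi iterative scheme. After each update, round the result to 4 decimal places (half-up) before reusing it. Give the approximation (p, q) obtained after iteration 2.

Iteration 1:
  p = (-9 - (-1)·0.0000) / (2) = -4.5000
  q = (9 - (3)·0.0000) / (6) = 1.5000
Iteration 2:
  p = (-9 - (-1)·1.5000) / (2) = -3.7500
  q = (9 - (3)·-4.5000) / (6) = 3.7500

(-3.7500, 3.7500)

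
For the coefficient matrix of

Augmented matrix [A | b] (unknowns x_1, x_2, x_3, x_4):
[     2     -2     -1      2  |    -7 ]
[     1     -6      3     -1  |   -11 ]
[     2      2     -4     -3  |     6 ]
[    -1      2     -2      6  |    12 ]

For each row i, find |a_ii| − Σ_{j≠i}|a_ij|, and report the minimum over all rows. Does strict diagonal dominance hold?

-3

row 1: |2| − (2+1+2) = -3
row 2: |-6| − (1+3+1) = 1
row 3: |-4| − (2+2+3) = -3
row 4: |6| − (1+2+2) = 1
minimum over rows = -3 → not strictly diagonally dominant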